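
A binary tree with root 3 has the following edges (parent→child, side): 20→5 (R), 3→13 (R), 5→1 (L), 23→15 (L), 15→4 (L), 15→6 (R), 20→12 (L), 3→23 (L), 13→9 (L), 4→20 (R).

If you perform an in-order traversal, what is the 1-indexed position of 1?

4

In-order visits the left subtree, then the node, then the right subtree.
At 3: go left to 23.
  At 23: go left to 15.
    At 15: go left to 4.
      At 4: no left child.
      Visit 4.
      At 4: go right to 20.
        At 20: go left to 12.
          12 is a leaf — visit 12.
        Visit 20.
        At 20: go right to 5.
          At 5: go left to 1.
            1 is a leaf — visit 1.
          Visit 5.
          At 5: no right child.
    Visit 15.
    At 15: go right to 6.
      6 is a leaf — visit 6.
  Visit 23.
  At 23: no right child.
Visit 3.
At 3: go right to 13.
  At 13: go left to 9.
    9 is a leaf — visit 9.
  Visit 13.
  At 13: no right child.
Full in-order sequence: 4, 12, 20, 1, 5, 15, 6, 23, 3, 9, 13.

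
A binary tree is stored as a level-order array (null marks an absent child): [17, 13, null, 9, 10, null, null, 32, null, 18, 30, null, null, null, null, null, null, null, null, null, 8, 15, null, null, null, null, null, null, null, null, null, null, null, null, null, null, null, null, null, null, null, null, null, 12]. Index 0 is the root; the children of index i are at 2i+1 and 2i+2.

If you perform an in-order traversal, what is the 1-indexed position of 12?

7

In-order visits the left subtree, then the node, then the right subtree.
At 17: go left to 13.
  At 13: go left to 9.
    At 9: go left to 32.
      32 is a leaf — visit 32.
    Visit 9.
    At 9: no right child.
  Visit 13.
  At 13: go right to 10.
    At 10: go left to 18.
      At 18: no left child.
      Visit 18.
      At 18: go right to 8.
        8 is a leaf — visit 8.
    Visit 10.
    At 10: go right to 30.
      At 30: go left to 15.
        At 15: go left to 12.
          12 is a leaf — visit 12.
        Visit 15.
        At 15: no right child.
      Visit 30.
      At 30: no right child.
Visit 17.
At 17: no right child.
Full in-order sequence: 32, 9, 13, 18, 8, 10, 12, 15, 30, 17.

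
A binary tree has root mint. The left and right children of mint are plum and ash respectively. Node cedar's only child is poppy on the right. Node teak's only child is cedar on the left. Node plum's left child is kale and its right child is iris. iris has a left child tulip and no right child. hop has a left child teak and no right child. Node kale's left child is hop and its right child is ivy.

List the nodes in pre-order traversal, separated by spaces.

Pre-order visits the node, then its left subtree, then its right subtree.
Visit mint.
At mint: go left to plum.
  Visit plum.
  At plum: go left to kale.
    Visit kale.
    At kale: go left to hop.
      Visit hop.
      At hop: go left to teak.
        Visit teak.
        At teak: go left to cedar.
          Visit cedar.
          At cedar: no left child.
          At cedar: go right to poppy.
            poppy is a leaf — visit poppy.
        At teak: no right child.
      At hop: no right child.
    At kale: go right to ivy.
      ivy is a leaf — visit ivy.
  At plum: go right to iris.
    Visit iris.
    At iris: go left to tulip.
      tulip is a leaf — visit tulip.
    At iris: no right child.
At mint: go right to ash.
  ash is a leaf — visit ash.

mint plum kale hop teak cedar poppy ivy iris tulip ash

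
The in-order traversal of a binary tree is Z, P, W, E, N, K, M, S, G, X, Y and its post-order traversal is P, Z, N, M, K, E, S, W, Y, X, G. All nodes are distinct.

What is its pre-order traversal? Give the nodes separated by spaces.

G W Z P S E K N M X Y

The last element of post-order is the root; it splits in-order into left and right subtrees.
Root G: left subtree has 8 nodes {Z, P, W, E, N, K, M, S}, right has 2 {X, Y}.
  Root W: left subtree has 2 nodes {Z, P}, right has 5 {E, N, K, M, S}.
    Root Z: left subtree has 0 nodes { }, right has 1 {P}.
    Root S: left subtree has 4 nodes {E, N, K, M}, right has 0 { }.
      Root E: left subtree has 0 nodes { }, right has 3 {N, K, M}.
        Root K: left subtree has 1 node {N}, right has 1 {M}.
  Root X: left subtree has 0 nodes { }, right has 1 {Y}.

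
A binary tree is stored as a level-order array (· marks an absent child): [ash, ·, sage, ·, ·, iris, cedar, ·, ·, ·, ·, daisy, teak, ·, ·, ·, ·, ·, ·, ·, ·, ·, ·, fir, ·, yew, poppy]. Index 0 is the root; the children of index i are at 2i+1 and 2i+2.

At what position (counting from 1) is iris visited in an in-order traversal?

4

In-order visits the left subtree, then the node, then the right subtree.
At ash: no left child.
Visit ash.
At ash: go right to sage.
  At sage: go left to iris.
    At iris: go left to daisy.
      At daisy: go left to fir.
        fir is a leaf — visit fir.
      Visit daisy.
      At daisy: no right child.
    Visit iris.
    At iris: go right to teak.
      At teak: go left to yew.
        yew is a leaf — visit yew.
      Visit teak.
      At teak: go right to poppy.
        poppy is a leaf — visit poppy.
  Visit sage.
  At sage: go right to cedar.
    cedar is a leaf — visit cedar.
Full in-order sequence: ash, fir, daisy, iris, yew, teak, poppy, sage, cedar.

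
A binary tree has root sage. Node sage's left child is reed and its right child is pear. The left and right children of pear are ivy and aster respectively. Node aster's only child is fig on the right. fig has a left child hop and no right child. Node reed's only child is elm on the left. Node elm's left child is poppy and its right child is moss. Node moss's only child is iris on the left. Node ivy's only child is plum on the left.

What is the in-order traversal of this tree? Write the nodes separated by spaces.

In-order visits the left subtree, then the node, then the right subtree.
At sage: go left to reed.
  At reed: go left to elm.
    At elm: go left to poppy.
      poppy is a leaf — visit poppy.
    Visit elm.
    At elm: go right to moss.
      At moss: go left to iris.
        iris is a leaf — visit iris.
      Visit moss.
      At moss: no right child.
  Visit reed.
  At reed: no right child.
Visit sage.
At sage: go right to pear.
  At pear: go left to ivy.
    At ivy: go left to plum.
      plum is a leaf — visit plum.
    Visit ivy.
    At ivy: no right child.
  Visit pear.
  At pear: go right to aster.
    At aster: no left child.
    Visit aster.
    At aster: go right to fig.
      At fig: go left to hop.
        hop is a leaf — visit hop.
      Visit fig.
      At fig: no right child.

poppy elm iris moss reed sage plum ivy pear aster hop fig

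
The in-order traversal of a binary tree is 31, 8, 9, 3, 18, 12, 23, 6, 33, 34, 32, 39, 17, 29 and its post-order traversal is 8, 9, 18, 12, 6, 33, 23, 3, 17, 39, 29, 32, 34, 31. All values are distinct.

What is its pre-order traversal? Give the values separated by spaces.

31 34 3 9 8 23 12 18 33 6 32 29 39 17

The last element of post-order is the root; it splits in-order into left and right subtrees.
Root 31: left subtree has 0 nodes { }, right has 13 {8, 9, 3, 18, 12, 23, 6, 33, 34, 32, 39, 17, 29}.
  Root 34: left subtree has 8 nodes {8, 9, 3, 18, 12, 23, 6, 33}, right has 4 {32, 39, 17, 29}.
    Root 3: left subtree has 2 nodes {8, 9}, right has 5 {18, 12, 23, 6, 33}.
      Root 9: left subtree has 1 node {8}, right has 0 { }.
      Root 23: left subtree has 2 nodes {18, 12}, right has 2 {6, 33}.
        Root 12: left subtree has 1 node {18}, right has 0 { }.
        Root 33: left subtree has 1 node {6}, right has 0 { }.
    Root 32: left subtree has 0 nodes { }, right has 3 {39, 17, 29}.
      Root 29: left subtree has 2 nodes {39, 17}, right has 0 { }.
        Root 39: left subtree has 0 nodes { }, right has 1 {17}.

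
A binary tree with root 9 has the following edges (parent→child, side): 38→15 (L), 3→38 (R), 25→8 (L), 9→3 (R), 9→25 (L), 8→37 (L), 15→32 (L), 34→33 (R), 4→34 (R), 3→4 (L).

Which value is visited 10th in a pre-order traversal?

Pre-order visits the node, then its left subtree, then its right subtree.
Visit 9.
At 9: go left to 25.
  Visit 25.
  At 25: go left to 8.
    Visit 8.
    At 8: go left to 37.
      37 is a leaf — visit 37.
    At 8: no right child.
  At 25: no right child.
At 9: go right to 3.
  Visit 3.
  At 3: go left to 4.
    Visit 4.
    At 4: no left child.
    At 4: go right to 34.
      Visit 34.
      At 34: no left child.
      At 34: go right to 33.
        33 is a leaf — visit 33.
  At 3: go right to 38.
    Visit 38.
    At 38: go left to 15.
      Visit 15.
      At 15: go left to 32.
        32 is a leaf — visit 32.
      At 15: no right child.
    At 38: no right child.
Full pre-order sequence: 9, 25, 8, 37, 3, 4, 34, 33, 38, 15, 32.

15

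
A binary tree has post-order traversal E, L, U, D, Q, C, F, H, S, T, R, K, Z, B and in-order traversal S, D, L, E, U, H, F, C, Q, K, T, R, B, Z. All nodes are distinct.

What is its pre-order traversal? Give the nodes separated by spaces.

B K S H D U L E F C Q R T Z

The last element of post-order is the root; it splits in-order into left and right subtrees.
Root B: left subtree has 12 nodes {S, D, L, E, U, H, F, C, Q, K, T, R}, right has 1 {Z}.
  Root K: left subtree has 9 nodes {S, D, L, E, U, H, F, C, Q}, right has 2 {T, R}.
    Root S: left subtree has 0 nodes { }, right has 8 {D, L, E, U, H, F, C, Q}.
      Root H: left subtree has 4 nodes {D, L, E, U}, right has 3 {F, C, Q}.
        Root D: left subtree has 0 nodes { }, right has 3 {L, E, U}.
          Root U: left subtree has 2 nodes {L, E}, right has 0 { }.
            Root L: left subtree has 0 nodes { }, right has 1 {E}.
        Root F: left subtree has 0 nodes { }, right has 2 {C, Q}.
          Root C: left subtree has 0 nodes { }, right has 1 {Q}.
    Root R: left subtree has 1 node {T}, right has 0 { }.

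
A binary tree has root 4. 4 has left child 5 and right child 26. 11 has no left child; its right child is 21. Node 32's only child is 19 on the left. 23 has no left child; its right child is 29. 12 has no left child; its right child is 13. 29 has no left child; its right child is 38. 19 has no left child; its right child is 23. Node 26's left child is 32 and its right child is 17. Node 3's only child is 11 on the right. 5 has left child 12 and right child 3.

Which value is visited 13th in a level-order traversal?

Level-order visits nodes level by level from the root, left to right within each level.
Level 0: 4
Level 1: 5, 26
Level 2: 12, 3, 32, 17
Level 3: 13, 11, 19
Level 4: 21, 23
Level 5: 29
Level 6: 38
Full level-order sequence: 4, 5, 26, 12, 3, 32, 17, 13, 11, 19, 21, 23, 29, 38.

29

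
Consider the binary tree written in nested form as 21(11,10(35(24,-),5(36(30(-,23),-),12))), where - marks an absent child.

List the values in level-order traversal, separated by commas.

Level-order visits nodes level by level from the root, left to right within each level.
Level 0: 21
Level 1: 11, 10
Level 2: 35, 5
Level 3: 24, 36, 12
Level 4: 30
Level 5: 23

21, 11, 10, 35, 5, 24, 36, 12, 30, 23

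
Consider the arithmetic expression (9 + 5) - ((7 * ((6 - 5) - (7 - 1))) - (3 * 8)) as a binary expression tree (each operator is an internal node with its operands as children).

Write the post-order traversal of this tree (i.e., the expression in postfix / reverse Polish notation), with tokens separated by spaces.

Post-order on an expression tree gives postfix notation: for each operator, emit left operand, right operand, then the operator.

9 5 + 7 6 5 - 7 1 - - * 3 8 * - -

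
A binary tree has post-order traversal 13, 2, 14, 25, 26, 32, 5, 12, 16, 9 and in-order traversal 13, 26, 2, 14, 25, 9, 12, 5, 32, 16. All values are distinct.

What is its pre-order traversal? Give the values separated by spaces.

9 26 13 25 14 2 16 12 5 32

The last element of post-order is the root; it splits in-order into left and right subtrees.
Root 9: left subtree has 5 nodes {13, 26, 2, 14, 25}, right has 4 {12, 5, 32, 16}.
  Root 26: left subtree has 1 node {13}, right has 3 {2, 14, 25}.
    Root 25: left subtree has 2 nodes {2, 14}, right has 0 { }.
      Root 14: left subtree has 1 node {2}, right has 0 { }.
  Root 16: left subtree has 3 nodes {12, 5, 32}, right has 0 { }.
    Root 12: left subtree has 0 nodes { }, right has 2 {5, 32}.
      Root 5: left subtree has 0 nodes { }, right has 1 {32}.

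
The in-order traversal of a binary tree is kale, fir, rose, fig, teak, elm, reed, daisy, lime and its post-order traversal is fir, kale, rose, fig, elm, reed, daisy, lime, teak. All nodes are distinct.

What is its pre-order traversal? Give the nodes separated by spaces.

teak fig rose kale fir lime daisy reed elm

The last element of post-order is the root; it splits in-order into left and right subtrees.
Root teak: left subtree has 4 nodes {kale, fir, rose, fig}, right has 4 {elm, reed, daisy, lime}.
  Root fig: left subtree has 3 nodes {kale, fir, rose}, right has 0 { }.
    Root rose: left subtree has 2 nodes {kale, fir}, right has 0 { }.
      Root kale: left subtree has 0 nodes { }, right has 1 {fir}.
  Root lime: left subtree has 3 nodes {elm, reed, daisy}, right has 0 { }.
    Root daisy: left subtree has 2 nodes {elm, reed}, right has 0 { }.
      Root reed: left subtree has 1 node {elm}, right has 0 { }.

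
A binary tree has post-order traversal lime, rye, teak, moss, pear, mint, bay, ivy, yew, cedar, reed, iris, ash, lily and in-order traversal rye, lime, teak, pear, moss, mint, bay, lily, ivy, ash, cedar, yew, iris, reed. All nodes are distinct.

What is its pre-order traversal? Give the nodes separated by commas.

The last element of post-order is the root; it splits in-order into left and right subtrees.
Root lily: left subtree has 7 nodes {rye, lime, teak, pear, moss, mint, bay}, right has 6 {ivy, ash, cedar, yew, iris, reed}.
  Root bay: left subtree has 6 nodes {rye, lime, teak, pear, moss, mint}, right has 0 { }.
    Root mint: left subtree has 5 nodes {rye, lime, teak, pear, moss}, right has 0 { }.
      Root pear: left subtree has 3 nodes {rye, lime, teak}, right has 1 {moss}.
        Root teak: left subtree has 2 nodes {rye, lime}, right has 0 { }.
          Root rye: left subtree has 0 nodes { }, right has 1 {lime}.
  Root ash: left subtree has 1 node {ivy}, right has 4 {cedar, yew, iris, reed}.
    Root iris: left subtree has 2 nodes {cedar, yew}, right has 1 {reed}.
      Root cedar: left subtree has 0 nodes { }, right has 1 {yew}.

lily, bay, mint, pear, teak, rye, lime, moss, ash, ivy, iris, cedar, yew, reed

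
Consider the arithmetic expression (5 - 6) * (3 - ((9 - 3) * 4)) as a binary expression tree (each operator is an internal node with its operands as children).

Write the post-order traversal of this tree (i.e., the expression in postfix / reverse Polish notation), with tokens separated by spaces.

5 6 - 3 9 3 - 4 * - *

Post-order on an expression tree gives postfix notation: for each operator, emit left operand, right operand, then the operator.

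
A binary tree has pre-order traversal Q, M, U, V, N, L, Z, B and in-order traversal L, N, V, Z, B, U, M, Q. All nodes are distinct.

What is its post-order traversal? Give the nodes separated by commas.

L, N, B, Z, V, U, M, Q

The first element of pre-order is the root; it splits in-order into left and right subtrees.
Root Q: left subtree has 7 nodes {L, N, V, Z, B, U, M}, right has 0 { }.
  Root M: left subtree has 6 nodes {L, N, V, Z, B, U}, right has 0 { }.
    Root U: left subtree has 5 nodes {L, N, V, Z, B}, right has 0 { }.
      Root V: left subtree has 2 nodes {L, N}, right has 2 {Z, B}.
        Root N: left subtree has 1 node {L}, right has 0 { }.
        Root Z: left subtree has 0 nodes { }, right has 1 {B}.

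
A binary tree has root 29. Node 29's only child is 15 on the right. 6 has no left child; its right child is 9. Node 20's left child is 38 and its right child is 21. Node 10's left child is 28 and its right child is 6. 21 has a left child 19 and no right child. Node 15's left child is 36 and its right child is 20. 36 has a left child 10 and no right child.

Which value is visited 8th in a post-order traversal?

21

Post-order visits the left subtree, then the right subtree, then the node.
At 29: no left child.
At 29: go right to 15.
  At 15: go left to 36.
    At 36: go left to 10.
      At 10: go left to 28.
        28 is a leaf — visit 28.
      At 10: go right to 6.
        At 6: no left child.
        At 6: go right to 9.
          9 is a leaf — visit 9.
        Visit 6.
      Visit 10.
    At 36: no right child.
    Visit 36.
  At 15: go right to 20.
    At 20: go left to 38.
      38 is a leaf — visit 38.
    At 20: go right to 21.
      At 21: go left to 19.
        19 is a leaf — visit 19.
      At 21: no right child.
      Visit 21.
    Visit 20.
  Visit 15.
Visit 29.
Full post-order sequence: 28, 9, 6, 10, 36, 38, 19, 21, 20, 15, 29.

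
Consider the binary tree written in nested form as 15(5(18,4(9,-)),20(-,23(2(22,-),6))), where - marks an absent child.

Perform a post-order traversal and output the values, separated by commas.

Post-order visits the left subtree, then the right subtree, then the node.
At 15: go left to 5.
  At 5: go left to 18.
    18 is a leaf — visit 18.
  At 5: go right to 4.
    At 4: go left to 9.
      9 is a leaf — visit 9.
    At 4: no right child.
    Visit 4.
  Visit 5.
At 15: go right to 20.
  At 20: no left child.
  At 20: go right to 23.
    At 23: go left to 2.
      At 2: go left to 22.
        22 is a leaf — visit 22.
      At 2: no right child.
      Visit 2.
    At 23: go right to 6.
      6 is a leaf — visit 6.
    Visit 23.
  Visit 20.
Visit 15.

18, 9, 4, 5, 22, 2, 6, 23, 20, 15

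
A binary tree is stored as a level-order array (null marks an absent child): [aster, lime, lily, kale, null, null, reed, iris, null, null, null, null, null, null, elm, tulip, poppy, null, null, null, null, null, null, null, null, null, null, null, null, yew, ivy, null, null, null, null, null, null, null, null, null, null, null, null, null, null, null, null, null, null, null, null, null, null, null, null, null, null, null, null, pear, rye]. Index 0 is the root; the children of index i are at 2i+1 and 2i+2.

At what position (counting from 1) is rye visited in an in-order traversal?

11

In-order visits the left subtree, then the node, then the right subtree.
At aster: go left to lime.
  At lime: go left to kale.
    At kale: go left to iris.
      At iris: go left to tulip.
        tulip is a leaf — visit tulip.
      Visit iris.
      At iris: go right to poppy.
        poppy is a leaf — visit poppy.
    Visit kale.
    At kale: no right child.
  Visit lime.
  At lime: no right child.
Visit aster.
At aster: go right to lily.
  At lily: no left child.
  Visit lily.
  At lily: go right to reed.
    At reed: no left child.
    Visit reed.
    At reed: go right to elm.
      At elm: go left to yew.
        At yew: go left to pear.
          pear is a leaf — visit pear.
        Visit yew.
        At yew: go right to rye.
          rye is a leaf — visit rye.
      Visit elm.
      At elm: go right to ivy.
        ivy is a leaf — visit ivy.
Full in-order sequence: tulip, iris, poppy, kale, lime, aster, lily, reed, pear, yew, rye, elm, ivy.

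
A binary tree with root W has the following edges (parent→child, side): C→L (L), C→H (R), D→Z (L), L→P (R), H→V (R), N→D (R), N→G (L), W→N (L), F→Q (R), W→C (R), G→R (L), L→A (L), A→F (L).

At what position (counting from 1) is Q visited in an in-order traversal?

In-order visits the left subtree, then the node, then the right subtree.
At W: go left to N.
  At N: go left to G.
    At G: go left to R.
      R is a leaf — visit R.
    Visit G.
    At G: no right child.
  Visit N.
  At N: go right to D.
    At D: go left to Z.
      Z is a leaf — visit Z.
    Visit D.
    At D: no right child.
Visit W.
At W: go right to C.
  At C: go left to L.
    At L: go left to A.
      At A: go left to F.
        At F: no left child.
        Visit F.
        At F: go right to Q.
          Q is a leaf — visit Q.
      Visit A.
      At A: no right child.
    Visit L.
    At L: go right to P.
      P is a leaf — visit P.
  Visit C.
  At C: go right to H.
    At H: no left child.
    Visit H.
    At H: go right to V.
      V is a leaf — visit V.
Full in-order sequence: R, G, N, Z, D, W, F, Q, A, L, P, C, H, V.

8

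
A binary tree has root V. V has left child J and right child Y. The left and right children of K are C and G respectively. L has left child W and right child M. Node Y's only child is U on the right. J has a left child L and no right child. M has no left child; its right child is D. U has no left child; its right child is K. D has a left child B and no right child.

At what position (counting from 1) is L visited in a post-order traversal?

5

Post-order visits the left subtree, then the right subtree, then the node.
At V: go left to J.
  At J: go left to L.
    At L: go left to W.
      W is a leaf — visit W.
    At L: go right to M.
      At M: no left child.
      At M: go right to D.
        At D: go left to B.
          B is a leaf — visit B.
        At D: no right child.
        Visit D.
      Visit M.
    Visit L.
  At J: no right child.
  Visit J.
At V: go right to Y.
  At Y: no left child.
  At Y: go right to U.
    At U: no left child.
    At U: go right to K.
      At K: go left to C.
        C is a leaf — visit C.
      At K: go right to G.
        G is a leaf — visit G.
      Visit K.
    Visit U.
  Visit Y.
Visit V.
Full post-order sequence: W, B, D, M, L, J, C, G, K, U, Y, V.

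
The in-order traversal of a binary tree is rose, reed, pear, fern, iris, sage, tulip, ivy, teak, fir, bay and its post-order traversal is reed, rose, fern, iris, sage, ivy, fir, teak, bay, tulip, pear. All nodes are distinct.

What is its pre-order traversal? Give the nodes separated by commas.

pear, rose, reed, tulip, sage, iris, fern, bay, teak, ivy, fir

The last element of post-order is the root; it splits in-order into left and right subtrees.
Root pear: left subtree has 2 nodes {rose, reed}, right has 8 {fern, iris, sage, tulip, ivy, teak, fir, bay}.
  Root rose: left subtree has 0 nodes { }, right has 1 {reed}.
  Root tulip: left subtree has 3 nodes {fern, iris, sage}, right has 4 {ivy, teak, fir, bay}.
    Root sage: left subtree has 2 nodes {fern, iris}, right has 0 { }.
      Root iris: left subtree has 1 node {fern}, right has 0 { }.
    Root bay: left subtree has 3 nodes {ivy, teak, fir}, right has 0 { }.
      Root teak: left subtree has 1 node {ivy}, right has 1 {fir}.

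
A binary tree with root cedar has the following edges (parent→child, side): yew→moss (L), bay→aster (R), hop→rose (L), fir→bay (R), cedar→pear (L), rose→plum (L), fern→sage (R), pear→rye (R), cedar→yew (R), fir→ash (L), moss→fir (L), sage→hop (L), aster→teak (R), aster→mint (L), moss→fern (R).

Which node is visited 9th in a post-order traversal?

Post-order visits the left subtree, then the right subtree, then the node.
At cedar: go left to pear.
  At pear: no left child.
  At pear: go right to rye.
    rye is a leaf — visit rye.
  Visit pear.
At cedar: go right to yew.
  At yew: go left to moss.
    At moss: go left to fir.
      At fir: go left to ash.
        ash is a leaf — visit ash.
      At fir: go right to bay.
        At bay: no left child.
        At bay: go right to aster.
          At aster: go left to mint.
            mint is a leaf — visit mint.
          At aster: go right to teak.
            teak is a leaf — visit teak.
          Visit aster.
        Visit bay.
      Visit fir.
    At moss: go right to fern.
      At fern: no left child.
      At fern: go right to sage.
        At sage: go left to hop.
          At hop: go left to rose.
            At rose: go left to plum.
              plum is a leaf — visit plum.
            At rose: no right child.
            Visit rose.
          At hop: no right child.
          Visit hop.
        At sage: no right child.
        Visit sage.
      Visit fern.
    Visit moss.
  At yew: no right child.
  Visit yew.
Visit cedar.
Full post-order sequence: rye, pear, ash, mint, teak, aster, bay, fir, plum, rose, hop, sage, fern, moss, yew, cedar.

plum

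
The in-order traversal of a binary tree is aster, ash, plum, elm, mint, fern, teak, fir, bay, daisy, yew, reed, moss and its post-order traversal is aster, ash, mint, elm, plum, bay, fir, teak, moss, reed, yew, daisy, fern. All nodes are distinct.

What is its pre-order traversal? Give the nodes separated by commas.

The last element of post-order is the root; it splits in-order into left and right subtrees.
Root fern: left subtree has 5 nodes {aster, ash, plum, elm, mint}, right has 7 {teak, fir, bay, daisy, yew, reed, moss}.
  Root plum: left subtree has 2 nodes {aster, ash}, right has 2 {elm, mint}.
    Root ash: left subtree has 1 node {aster}, right has 0 { }.
    Root elm: left subtree has 0 nodes { }, right has 1 {mint}.
  Root daisy: left subtree has 3 nodes {teak, fir, bay}, right has 3 {yew, reed, moss}.
    Root teak: left subtree has 0 nodes { }, right has 2 {fir, bay}.
      Root fir: left subtree has 0 nodes { }, right has 1 {bay}.
    Root yew: left subtree has 0 nodes { }, right has 2 {reed, moss}.
      Root reed: left subtree has 0 nodes { }, right has 1 {moss}.

fern, plum, ash, aster, elm, mint, daisy, teak, fir, bay, yew, reed, moss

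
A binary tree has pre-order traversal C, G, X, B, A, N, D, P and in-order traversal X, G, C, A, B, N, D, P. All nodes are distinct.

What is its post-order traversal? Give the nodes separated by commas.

The first element of pre-order is the root; it splits in-order into left and right subtrees.
Root C: left subtree has 2 nodes {X, G}, right has 5 {A, B, N, D, P}.
  Root G: left subtree has 1 node {X}, right has 0 { }.
  Root B: left subtree has 1 node {A}, right has 3 {N, D, P}.
    Root N: left subtree has 0 nodes { }, right has 2 {D, P}.
      Root D: left subtree has 0 nodes { }, right has 1 {P}.

X, G, A, P, D, N, B, C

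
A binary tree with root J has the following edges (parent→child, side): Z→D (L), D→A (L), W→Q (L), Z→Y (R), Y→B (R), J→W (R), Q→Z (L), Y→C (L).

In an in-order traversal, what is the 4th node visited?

Z

In-order visits the left subtree, then the node, then the right subtree.
At J: no left child.
Visit J.
At J: go right to W.
  At W: go left to Q.
    At Q: go left to Z.
      At Z: go left to D.
        At D: go left to A.
          A is a leaf — visit A.
        Visit D.
        At D: no right child.
      Visit Z.
      At Z: go right to Y.
        At Y: go left to C.
          C is a leaf — visit C.
        Visit Y.
        At Y: go right to B.
          B is a leaf — visit B.
    Visit Q.
    At Q: no right child.
  Visit W.
  At W: no right child.
Full in-order sequence: J, A, D, Z, C, Y, B, Q, W.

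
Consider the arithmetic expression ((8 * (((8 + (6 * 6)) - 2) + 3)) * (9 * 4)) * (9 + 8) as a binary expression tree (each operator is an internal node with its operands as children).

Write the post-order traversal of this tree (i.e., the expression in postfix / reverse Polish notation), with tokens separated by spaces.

8 8 6 6 * + 2 - 3 + * 9 4 * * 9 8 + *

Post-order on an expression tree gives postfix notation: for each operator, emit left operand, right operand, then the operator.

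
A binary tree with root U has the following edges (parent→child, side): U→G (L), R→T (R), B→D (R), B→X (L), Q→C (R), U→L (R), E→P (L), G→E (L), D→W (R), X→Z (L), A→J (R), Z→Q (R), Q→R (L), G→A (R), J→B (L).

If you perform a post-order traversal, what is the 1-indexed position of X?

Post-order visits the left subtree, then the right subtree, then the node.
At U: go left to G.
  At G: go left to E.
    At E: go left to P.
      P is a leaf — visit P.
    At E: no right child.
    Visit E.
  At G: go right to A.
    At A: no left child.
    At A: go right to J.
      At J: go left to B.
        At B: go left to X.
          At X: go left to Z.
            At Z: no left child.
            At Z: go right to Q.
              At Q: go left to R.
                At R: no left child.
                At R: go right to T.
                  T is a leaf — visit T.
                Visit R.
              At Q: go right to C.
                C is a leaf — visit C.
              Visit Q.
            Visit Z.
          At X: no right child.
          Visit X.
        At B: go right to D.
          At D: no left child.
          At D: go right to W.
            W is a leaf — visit W.
          Visit D.
        Visit B.
      At J: no right child.
      Visit J.
    Visit A.
  Visit G.
At U: go right to L.
  L is a leaf — visit L.
Visit U.
Full post-order sequence: P, E, T, R, C, Q, Z, X, W, D, B, J, A, G, L, U.

8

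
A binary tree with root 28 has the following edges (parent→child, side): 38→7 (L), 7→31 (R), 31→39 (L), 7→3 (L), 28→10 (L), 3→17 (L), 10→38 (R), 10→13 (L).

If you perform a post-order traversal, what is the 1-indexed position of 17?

Post-order visits the left subtree, then the right subtree, then the node.
At 28: go left to 10.
  At 10: go left to 13.
    13 is a leaf — visit 13.
  At 10: go right to 38.
    At 38: go left to 7.
      At 7: go left to 3.
        At 3: go left to 17.
          17 is a leaf — visit 17.
        At 3: no right child.
        Visit 3.
      At 7: go right to 31.
        At 31: go left to 39.
          39 is a leaf — visit 39.
        At 31: no right child.
        Visit 31.
      Visit 7.
    At 38: no right child.
    Visit 38.
  Visit 10.
At 28: no right child.
Visit 28.
Full post-order sequence: 13, 17, 3, 39, 31, 7, 38, 10, 28.

2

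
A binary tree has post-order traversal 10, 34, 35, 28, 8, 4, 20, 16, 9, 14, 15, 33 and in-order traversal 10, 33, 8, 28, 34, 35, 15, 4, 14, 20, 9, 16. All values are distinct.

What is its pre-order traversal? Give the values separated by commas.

33, 10, 15, 8, 28, 35, 34, 14, 4, 9, 20, 16

The last element of post-order is the root; it splits in-order into left and right subtrees.
Root 33: left subtree has 1 node {10}, right has 10 {8, 28, 34, 35, 15, 4, 14, 20, 9, 16}.
  Root 15: left subtree has 4 nodes {8, 28, 34, 35}, right has 5 {4, 14, 20, 9, 16}.
    Root 8: left subtree has 0 nodes { }, right has 3 {28, 34, 35}.
      Root 28: left subtree has 0 nodes { }, right has 2 {34, 35}.
        Root 35: left subtree has 1 node {34}, right has 0 { }.
    Root 14: left subtree has 1 node {4}, right has 3 {20, 9, 16}.
      Root 9: left subtree has 1 node {20}, right has 1 {16}.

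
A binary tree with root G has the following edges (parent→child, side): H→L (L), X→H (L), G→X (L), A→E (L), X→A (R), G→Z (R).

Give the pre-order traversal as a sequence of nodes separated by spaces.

Pre-order visits the node, then its left subtree, then its right subtree.
Visit G.
At G: go left to X.
  Visit X.
  At X: go left to H.
    Visit H.
    At H: go left to L.
      L is a leaf — visit L.
    At H: no right child.
  At X: go right to A.
    Visit A.
    At A: go left to E.
      E is a leaf — visit E.
    At A: no right child.
At G: go right to Z.
  Z is a leaf — visit Z.

G X H L A E Z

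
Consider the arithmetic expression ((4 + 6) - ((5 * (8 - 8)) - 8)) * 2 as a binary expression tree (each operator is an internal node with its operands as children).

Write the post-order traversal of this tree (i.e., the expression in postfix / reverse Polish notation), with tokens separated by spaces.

4 6 + 5 8 8 - * 8 - - 2 *

Post-order on an expression tree gives postfix notation: for each operator, emit left operand, right operand, then the operator.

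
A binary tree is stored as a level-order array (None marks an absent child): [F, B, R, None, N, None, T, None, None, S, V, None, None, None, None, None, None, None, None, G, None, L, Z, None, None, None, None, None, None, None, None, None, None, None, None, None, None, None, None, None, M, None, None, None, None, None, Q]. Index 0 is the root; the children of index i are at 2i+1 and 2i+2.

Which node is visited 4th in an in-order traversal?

In-order visits the left subtree, then the node, then the right subtree.
At F: go left to B.
  At B: no left child.
  Visit B.
  At B: go right to N.
    At N: go left to S.
      At S: go left to G.
        At G: no left child.
        Visit G.
        At G: go right to M.
          M is a leaf — visit M.
      Visit S.
      At S: no right child.
    Visit N.
    At N: go right to V.
      At V: go left to L.
        L is a leaf — visit L.
      Visit V.
      At V: go right to Z.
        At Z: no left child.
        Visit Z.
        At Z: go right to Q.
          Q is a leaf — visit Q.
Visit F.
At F: go right to R.
  At R: no left child.
  Visit R.
  At R: go right to T.
    T is a leaf — visit T.
Full in-order sequence: B, G, M, S, N, L, V, Z, Q, F, R, T.

S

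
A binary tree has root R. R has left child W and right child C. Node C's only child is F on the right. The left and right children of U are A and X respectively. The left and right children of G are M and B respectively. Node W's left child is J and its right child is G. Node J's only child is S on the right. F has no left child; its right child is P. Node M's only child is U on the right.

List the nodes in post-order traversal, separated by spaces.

Post-order visits the left subtree, then the right subtree, then the node.
At R: go left to W.
  At W: go left to J.
    At J: no left child.
    At J: go right to S.
      S is a leaf — visit S.
    Visit J.
  At W: go right to G.
    At G: go left to M.
      At M: no left child.
      At M: go right to U.
        At U: go left to A.
          A is a leaf — visit A.
        At U: go right to X.
          X is a leaf — visit X.
        Visit U.
      Visit M.
    At G: go right to B.
      B is a leaf — visit B.
    Visit G.
  Visit W.
At R: go right to C.
  At C: no left child.
  At C: go right to F.
    At F: no left child.
    At F: go right to P.
      P is a leaf — visit P.
    Visit F.
  Visit C.
Visit R.

S J A X U M B G W P F C R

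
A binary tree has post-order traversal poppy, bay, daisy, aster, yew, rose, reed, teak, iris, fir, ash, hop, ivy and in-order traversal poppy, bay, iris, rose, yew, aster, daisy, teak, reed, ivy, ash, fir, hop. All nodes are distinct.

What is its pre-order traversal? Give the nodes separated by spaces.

ivy iris bay poppy teak rose yew aster daisy reed hop ash fir

The last element of post-order is the root; it splits in-order into left and right subtrees.
Root ivy: left subtree has 9 nodes {poppy, bay, iris, rose, yew, aster, daisy, teak, reed}, right has 3 {ash, fir, hop}.
  Root iris: left subtree has 2 nodes {poppy, bay}, right has 6 {rose, yew, aster, daisy, teak, reed}.
    Root bay: left subtree has 1 node {poppy}, right has 0 { }.
    Root teak: left subtree has 4 nodes {rose, yew, aster, daisy}, right has 1 {reed}.
      Root rose: left subtree has 0 nodes { }, right has 3 {yew, aster, daisy}.
        Root yew: left subtree has 0 nodes { }, right has 2 {aster, daisy}.
          Root aster: left subtree has 0 nodes { }, right has 1 {daisy}.
  Root hop: left subtree has 2 nodes {ash, fir}, right has 0 { }.
    Root ash: left subtree has 0 nodes { }, right has 1 {fir}.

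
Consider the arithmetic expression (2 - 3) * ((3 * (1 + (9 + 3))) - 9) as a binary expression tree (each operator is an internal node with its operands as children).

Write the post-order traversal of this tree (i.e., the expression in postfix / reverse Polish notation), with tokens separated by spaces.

2 3 - 3 1 9 3 + + * 9 - *

Post-order on an expression tree gives postfix notation: for each operator, emit left operand, right operand, then the operator.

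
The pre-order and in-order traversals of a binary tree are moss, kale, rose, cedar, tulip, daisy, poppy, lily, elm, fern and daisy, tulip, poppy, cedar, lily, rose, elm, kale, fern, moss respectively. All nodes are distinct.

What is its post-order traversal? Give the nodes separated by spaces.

daisy poppy tulip lily cedar elm rose fern kale moss

The first element of pre-order is the root; it splits in-order into left and right subtrees.
Root moss: left subtree has 9 nodes {daisy, tulip, poppy, cedar, lily, rose, elm, kale, fern}, right has 0 { }.
  Root kale: left subtree has 7 nodes {daisy, tulip, poppy, cedar, lily, rose, elm}, right has 1 {fern}.
    Root rose: left subtree has 5 nodes {daisy, tulip, poppy, cedar, lily}, right has 1 {elm}.
      Root cedar: left subtree has 3 nodes {daisy, tulip, poppy}, right has 1 {lily}.
        Root tulip: left subtree has 1 node {daisy}, right has 1 {poppy}.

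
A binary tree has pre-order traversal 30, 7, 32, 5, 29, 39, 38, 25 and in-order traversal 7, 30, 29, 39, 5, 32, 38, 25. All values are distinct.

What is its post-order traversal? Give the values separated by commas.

7, 39, 29, 5, 25, 38, 32, 30

The first element of pre-order is the root; it splits in-order into left and right subtrees.
Root 30: left subtree has 1 node {7}, right has 6 {29, 39, 5, 32, 38, 25}.
  Root 32: left subtree has 3 nodes {29, 39, 5}, right has 2 {38, 25}.
    Root 5: left subtree has 2 nodes {29, 39}, right has 0 { }.
      Root 29: left subtree has 0 nodes { }, right has 1 {39}.
    Root 38: left subtree has 0 nodes { }, right has 1 {25}.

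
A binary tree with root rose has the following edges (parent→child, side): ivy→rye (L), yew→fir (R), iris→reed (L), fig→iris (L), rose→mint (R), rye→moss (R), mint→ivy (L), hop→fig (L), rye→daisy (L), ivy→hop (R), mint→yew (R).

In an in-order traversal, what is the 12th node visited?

fir

In-order visits the left subtree, then the node, then the right subtree.
At rose: no left child.
Visit rose.
At rose: go right to mint.
  At mint: go left to ivy.
    At ivy: go left to rye.
      At rye: go left to daisy.
        daisy is a leaf — visit daisy.
      Visit rye.
      At rye: go right to moss.
        moss is a leaf — visit moss.
    Visit ivy.
    At ivy: go right to hop.
      At hop: go left to fig.
        At fig: go left to iris.
          At iris: go left to reed.
            reed is a leaf — visit reed.
          Visit iris.
          At iris: no right child.
        Visit fig.
        At fig: no right child.
      Visit hop.
      At hop: no right child.
  Visit mint.
  At mint: go right to yew.
    At yew: no left child.
    Visit yew.
    At yew: go right to fir.
      fir is a leaf — visit fir.
Full in-order sequence: rose, daisy, rye, moss, ivy, reed, iris, fig, hop, mint, yew, fir.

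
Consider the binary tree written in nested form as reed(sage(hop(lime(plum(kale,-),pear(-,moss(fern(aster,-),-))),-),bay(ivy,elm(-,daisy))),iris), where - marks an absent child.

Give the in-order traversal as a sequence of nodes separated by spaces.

kale plum lime pear aster fern moss hop sage ivy bay elm daisy reed iris

In-order visits the left subtree, then the node, then the right subtree.
At reed: go left to sage.
  At sage: go left to hop.
    At hop: go left to lime.
      At lime: go left to plum.
        At plum: go left to kale.
          kale is a leaf — visit kale.
        Visit plum.
        At plum: no right child.
      Visit lime.
      At lime: go right to pear.
        At pear: no left child.
        Visit pear.
        At pear: go right to moss.
          At moss: go left to fern.
            At fern: go left to aster.
              aster is a leaf — visit aster.
            Visit fern.
            At fern: no right child.
          Visit moss.
          At moss: no right child.
    Visit hop.
    At hop: no right child.
  Visit sage.
  At sage: go right to bay.
    At bay: go left to ivy.
      ivy is a leaf — visit ivy.
    Visit bay.
    At bay: go right to elm.
      At elm: no left child.
      Visit elm.
      At elm: go right to daisy.
        daisy is a leaf — visit daisy.
Visit reed.
At reed: go right to iris.
  iris is a leaf — visit iris.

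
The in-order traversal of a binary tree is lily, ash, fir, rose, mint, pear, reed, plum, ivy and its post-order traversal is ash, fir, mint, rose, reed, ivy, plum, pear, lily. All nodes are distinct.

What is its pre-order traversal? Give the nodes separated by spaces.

The last element of post-order is the root; it splits in-order into left and right subtrees.
Root lily: left subtree has 0 nodes { }, right has 8 {ash, fir, rose, mint, pear, reed, plum, ivy}.
  Root pear: left subtree has 4 nodes {ash, fir, rose, mint}, right has 3 {reed, plum, ivy}.
    Root rose: left subtree has 2 nodes {ash, fir}, right has 1 {mint}.
      Root fir: left subtree has 1 node {ash}, right has 0 { }.
    Root plum: left subtree has 1 node {reed}, right has 1 {ivy}.

lily pear rose fir ash mint plum reed ivy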